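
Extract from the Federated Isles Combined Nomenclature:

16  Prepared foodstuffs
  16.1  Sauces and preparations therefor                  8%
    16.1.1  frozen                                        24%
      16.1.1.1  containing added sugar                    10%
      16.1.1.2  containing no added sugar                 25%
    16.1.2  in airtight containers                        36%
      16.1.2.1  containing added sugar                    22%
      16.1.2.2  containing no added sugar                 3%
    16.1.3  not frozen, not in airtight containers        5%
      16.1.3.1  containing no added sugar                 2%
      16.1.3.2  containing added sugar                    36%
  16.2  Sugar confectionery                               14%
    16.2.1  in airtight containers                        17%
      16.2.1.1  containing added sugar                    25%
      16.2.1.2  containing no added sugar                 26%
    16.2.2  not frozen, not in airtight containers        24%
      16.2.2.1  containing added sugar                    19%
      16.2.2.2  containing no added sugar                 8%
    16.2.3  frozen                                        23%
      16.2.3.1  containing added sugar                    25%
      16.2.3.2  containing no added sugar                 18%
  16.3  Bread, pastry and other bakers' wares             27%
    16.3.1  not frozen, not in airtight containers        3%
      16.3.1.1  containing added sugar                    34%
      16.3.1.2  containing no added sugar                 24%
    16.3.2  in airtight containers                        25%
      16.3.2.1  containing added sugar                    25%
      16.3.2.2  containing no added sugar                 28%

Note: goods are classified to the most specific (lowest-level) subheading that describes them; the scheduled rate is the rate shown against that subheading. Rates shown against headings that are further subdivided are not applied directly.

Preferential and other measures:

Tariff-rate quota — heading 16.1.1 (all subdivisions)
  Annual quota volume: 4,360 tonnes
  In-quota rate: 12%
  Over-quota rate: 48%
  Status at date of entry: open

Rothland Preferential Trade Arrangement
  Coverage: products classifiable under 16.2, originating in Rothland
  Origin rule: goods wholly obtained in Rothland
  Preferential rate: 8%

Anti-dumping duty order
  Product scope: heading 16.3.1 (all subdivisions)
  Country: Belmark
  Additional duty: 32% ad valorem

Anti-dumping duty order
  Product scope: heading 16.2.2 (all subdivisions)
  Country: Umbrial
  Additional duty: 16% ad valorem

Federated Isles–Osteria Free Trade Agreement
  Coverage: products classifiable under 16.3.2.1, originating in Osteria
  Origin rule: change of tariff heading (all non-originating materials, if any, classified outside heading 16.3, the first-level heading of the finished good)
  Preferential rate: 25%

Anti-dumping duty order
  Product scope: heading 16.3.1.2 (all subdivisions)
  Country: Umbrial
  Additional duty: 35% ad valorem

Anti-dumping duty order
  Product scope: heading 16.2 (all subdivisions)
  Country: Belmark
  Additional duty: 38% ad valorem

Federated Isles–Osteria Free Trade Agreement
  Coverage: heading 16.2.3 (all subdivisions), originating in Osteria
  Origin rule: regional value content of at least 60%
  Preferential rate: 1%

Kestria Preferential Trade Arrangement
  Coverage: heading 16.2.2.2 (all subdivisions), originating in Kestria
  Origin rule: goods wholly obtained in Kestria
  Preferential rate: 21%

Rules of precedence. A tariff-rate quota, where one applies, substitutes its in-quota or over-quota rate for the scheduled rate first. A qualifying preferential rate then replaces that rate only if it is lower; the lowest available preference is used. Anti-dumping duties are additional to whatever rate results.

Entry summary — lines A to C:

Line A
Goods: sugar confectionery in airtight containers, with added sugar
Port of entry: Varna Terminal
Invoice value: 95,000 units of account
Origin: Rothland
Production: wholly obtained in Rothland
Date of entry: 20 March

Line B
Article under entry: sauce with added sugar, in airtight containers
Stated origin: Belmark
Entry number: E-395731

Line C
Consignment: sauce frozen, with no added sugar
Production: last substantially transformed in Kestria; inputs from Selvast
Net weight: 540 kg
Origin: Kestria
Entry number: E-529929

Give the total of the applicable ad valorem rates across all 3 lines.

Line A: sugar confectionery → 16.2; in airtight containers → 16.2.1; with added sugar → 16.2.1.1. Scheduled 25%. Rothland agreement on 16.2: wholly obtained → 8% available; preferential 8%. → 8%.
Line B: sauce → 16.1; in airtight containers → 16.1.2; with added sugar → 16.1.2.1. Scheduled 22%. No special measure applies. → 22%.
Line C: sauce → 16.1; frozen → 16.1.1; with no added sugar → 16.1.1.2. Scheduled 25%. quota on 16.1.1 open → in-quota 12%; Kestria agreement on 16.2.2.2: 16.1.1.2 not covered. → 12%.
Sum: 8% + 22% + 12% = 42%.

42%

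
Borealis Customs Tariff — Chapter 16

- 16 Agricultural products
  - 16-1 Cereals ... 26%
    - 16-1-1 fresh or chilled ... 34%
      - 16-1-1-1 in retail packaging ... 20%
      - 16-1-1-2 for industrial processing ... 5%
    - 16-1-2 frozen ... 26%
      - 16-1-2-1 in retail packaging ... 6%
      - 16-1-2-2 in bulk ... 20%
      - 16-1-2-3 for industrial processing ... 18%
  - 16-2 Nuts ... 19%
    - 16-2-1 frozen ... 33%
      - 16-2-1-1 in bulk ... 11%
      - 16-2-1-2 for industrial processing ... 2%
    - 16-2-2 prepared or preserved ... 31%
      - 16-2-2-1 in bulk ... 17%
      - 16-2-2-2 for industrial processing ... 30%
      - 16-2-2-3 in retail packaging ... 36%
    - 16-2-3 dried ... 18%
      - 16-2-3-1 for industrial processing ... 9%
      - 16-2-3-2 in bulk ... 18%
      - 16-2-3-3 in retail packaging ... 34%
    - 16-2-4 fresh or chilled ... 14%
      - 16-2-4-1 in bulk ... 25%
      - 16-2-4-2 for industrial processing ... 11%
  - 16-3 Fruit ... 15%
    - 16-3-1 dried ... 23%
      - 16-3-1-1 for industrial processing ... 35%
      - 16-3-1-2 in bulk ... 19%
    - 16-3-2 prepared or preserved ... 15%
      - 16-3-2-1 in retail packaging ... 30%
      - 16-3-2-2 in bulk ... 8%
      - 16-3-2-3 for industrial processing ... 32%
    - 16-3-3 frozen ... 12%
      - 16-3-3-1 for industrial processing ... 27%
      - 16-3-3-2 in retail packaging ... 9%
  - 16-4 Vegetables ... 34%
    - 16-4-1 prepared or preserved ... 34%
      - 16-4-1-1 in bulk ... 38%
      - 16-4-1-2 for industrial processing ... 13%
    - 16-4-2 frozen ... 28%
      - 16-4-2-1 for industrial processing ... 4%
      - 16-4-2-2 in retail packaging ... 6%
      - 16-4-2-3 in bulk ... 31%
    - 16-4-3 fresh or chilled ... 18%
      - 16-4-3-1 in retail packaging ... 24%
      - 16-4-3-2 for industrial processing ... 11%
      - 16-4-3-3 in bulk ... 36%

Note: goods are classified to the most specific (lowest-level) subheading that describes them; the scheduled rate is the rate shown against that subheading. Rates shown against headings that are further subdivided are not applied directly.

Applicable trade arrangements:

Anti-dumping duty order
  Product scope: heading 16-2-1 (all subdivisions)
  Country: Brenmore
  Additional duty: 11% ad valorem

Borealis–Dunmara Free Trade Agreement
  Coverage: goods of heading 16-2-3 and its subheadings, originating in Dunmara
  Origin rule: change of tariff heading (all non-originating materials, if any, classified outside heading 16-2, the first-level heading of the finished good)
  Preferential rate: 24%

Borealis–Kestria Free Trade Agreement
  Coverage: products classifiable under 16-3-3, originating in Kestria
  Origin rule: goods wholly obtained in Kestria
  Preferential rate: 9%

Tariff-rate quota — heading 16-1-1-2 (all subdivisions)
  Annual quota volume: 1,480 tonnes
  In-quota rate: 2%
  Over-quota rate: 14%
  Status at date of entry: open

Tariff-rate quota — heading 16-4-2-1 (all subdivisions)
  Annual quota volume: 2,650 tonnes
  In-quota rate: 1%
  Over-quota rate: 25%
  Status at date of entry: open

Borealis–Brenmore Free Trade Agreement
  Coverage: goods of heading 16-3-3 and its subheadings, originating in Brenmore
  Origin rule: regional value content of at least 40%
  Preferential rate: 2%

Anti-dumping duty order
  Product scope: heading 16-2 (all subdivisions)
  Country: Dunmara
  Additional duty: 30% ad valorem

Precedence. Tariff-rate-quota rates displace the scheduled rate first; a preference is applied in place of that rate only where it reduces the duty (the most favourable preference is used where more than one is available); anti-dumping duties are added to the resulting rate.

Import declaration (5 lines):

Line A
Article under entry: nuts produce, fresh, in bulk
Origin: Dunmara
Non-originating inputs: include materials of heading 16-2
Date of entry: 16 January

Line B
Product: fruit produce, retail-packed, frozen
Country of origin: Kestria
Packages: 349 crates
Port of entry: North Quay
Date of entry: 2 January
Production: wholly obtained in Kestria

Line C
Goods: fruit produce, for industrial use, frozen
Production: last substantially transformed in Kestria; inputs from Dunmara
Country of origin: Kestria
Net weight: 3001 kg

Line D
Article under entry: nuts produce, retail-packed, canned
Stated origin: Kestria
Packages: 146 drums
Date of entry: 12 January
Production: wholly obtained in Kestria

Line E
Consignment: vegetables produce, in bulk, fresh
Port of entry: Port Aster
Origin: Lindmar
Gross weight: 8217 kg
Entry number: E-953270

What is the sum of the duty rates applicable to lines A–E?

163%

Line A: nuts → 16-2; fresh → 16-2-4; in bulk → 16-2-4-1. Scheduled 25%. Dunmara agreement on 16-2-3: 16-2-4-1 not covered; anti-dumping (Dunmara, 16-2): +30%; total 25% + 30% = 55%. → 55%.
Line B: fruit → 16-3; frozen → 16-3-3; retail-packed → 16-3-3-2. Scheduled 9%. Kestria agreement on 16-3-3: wholly obtained → 9% available; preference 9% not lower than 9% → no reduction. → 9%.
Line C: fruit → 16-3; frozen → 16-3-3; for industrial use → 16-3-3-1. Scheduled 27%. Kestria agreement on 16-3-3: not wholly obtained. → 27%.
Line D: nuts → 16-2; canned → 16-2-2; retail-packed → 16-2-2-3. Scheduled 36%. Kestria agreement on 16-3-3: 16-2-2-3 not covered. → 36%.
Line E: vegetables → 16-4; fresh → 16-4-3; in bulk → 16-4-3-3. Scheduled 36%. No special measure applies. → 36%.
Sum: 55% + 9% + 27% + 36% + 36% = 163%.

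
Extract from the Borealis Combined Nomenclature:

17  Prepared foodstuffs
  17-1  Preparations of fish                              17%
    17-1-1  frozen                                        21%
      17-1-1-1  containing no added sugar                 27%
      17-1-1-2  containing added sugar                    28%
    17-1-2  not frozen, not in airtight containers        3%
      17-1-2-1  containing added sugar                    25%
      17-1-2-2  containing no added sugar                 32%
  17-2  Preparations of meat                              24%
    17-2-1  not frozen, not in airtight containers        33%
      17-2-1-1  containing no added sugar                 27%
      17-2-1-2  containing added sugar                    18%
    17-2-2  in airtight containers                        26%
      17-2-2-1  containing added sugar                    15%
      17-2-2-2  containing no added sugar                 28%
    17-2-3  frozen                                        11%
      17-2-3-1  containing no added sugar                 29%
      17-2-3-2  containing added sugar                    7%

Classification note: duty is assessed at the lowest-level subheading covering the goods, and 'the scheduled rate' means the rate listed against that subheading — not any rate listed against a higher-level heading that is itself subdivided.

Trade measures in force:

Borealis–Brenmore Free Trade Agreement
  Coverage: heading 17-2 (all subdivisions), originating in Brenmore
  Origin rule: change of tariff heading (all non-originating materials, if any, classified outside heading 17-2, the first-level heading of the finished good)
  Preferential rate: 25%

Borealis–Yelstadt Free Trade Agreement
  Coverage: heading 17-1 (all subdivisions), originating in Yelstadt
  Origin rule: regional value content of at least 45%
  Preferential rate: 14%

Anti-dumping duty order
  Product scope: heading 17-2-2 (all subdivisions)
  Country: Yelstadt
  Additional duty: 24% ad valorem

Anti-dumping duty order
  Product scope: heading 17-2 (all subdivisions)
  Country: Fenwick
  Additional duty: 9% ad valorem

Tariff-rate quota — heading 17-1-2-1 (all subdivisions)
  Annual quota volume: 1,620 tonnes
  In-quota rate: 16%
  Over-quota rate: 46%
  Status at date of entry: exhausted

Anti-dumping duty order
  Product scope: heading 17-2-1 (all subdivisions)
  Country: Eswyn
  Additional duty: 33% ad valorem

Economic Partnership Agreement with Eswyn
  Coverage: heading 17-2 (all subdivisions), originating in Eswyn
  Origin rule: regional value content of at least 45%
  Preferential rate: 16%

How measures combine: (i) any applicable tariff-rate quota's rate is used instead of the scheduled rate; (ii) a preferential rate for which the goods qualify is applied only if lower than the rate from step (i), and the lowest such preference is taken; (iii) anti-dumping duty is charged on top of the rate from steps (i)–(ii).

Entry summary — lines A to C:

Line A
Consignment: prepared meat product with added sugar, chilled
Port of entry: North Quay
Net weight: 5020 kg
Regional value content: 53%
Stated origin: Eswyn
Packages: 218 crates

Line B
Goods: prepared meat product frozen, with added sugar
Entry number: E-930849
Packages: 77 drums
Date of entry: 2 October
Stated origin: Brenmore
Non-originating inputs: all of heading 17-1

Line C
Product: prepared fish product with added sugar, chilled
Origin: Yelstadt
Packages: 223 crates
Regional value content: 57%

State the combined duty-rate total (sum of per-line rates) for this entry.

70%

Line A: prepared meat product → 17-2; chilled → 17-2-1; with added sugar → 17-2-1-2. Scheduled 18%. Eswyn agreement on 17-2: RVC ≥ 45% → 16% available; preferential 16%; anti-dumping (Eswyn, 17-2-1): +33%; total 16% + 33% = 49%. → 49%.
Line B: prepared meat product → 17-2; frozen → 17-2-3; with added sugar → 17-2-3-2. Scheduled 7%. Brenmore agreement on 17-2: CTH met → 25% available; preference 25% not lower than 7% → no reduction. → 7%.
Line C: prepared fish product → 17-1; chilled → 17-1-2; with added sugar → 17-1-2-1. Scheduled 25%. quota on 17-1-2-1 exhausted → over-quota 46%; Yelstadt agreement on 17-1: RVC ≥ 45% → 14% available; preferential 14%. → 14%.
Sum: 49% + 7% + 14% = 70%.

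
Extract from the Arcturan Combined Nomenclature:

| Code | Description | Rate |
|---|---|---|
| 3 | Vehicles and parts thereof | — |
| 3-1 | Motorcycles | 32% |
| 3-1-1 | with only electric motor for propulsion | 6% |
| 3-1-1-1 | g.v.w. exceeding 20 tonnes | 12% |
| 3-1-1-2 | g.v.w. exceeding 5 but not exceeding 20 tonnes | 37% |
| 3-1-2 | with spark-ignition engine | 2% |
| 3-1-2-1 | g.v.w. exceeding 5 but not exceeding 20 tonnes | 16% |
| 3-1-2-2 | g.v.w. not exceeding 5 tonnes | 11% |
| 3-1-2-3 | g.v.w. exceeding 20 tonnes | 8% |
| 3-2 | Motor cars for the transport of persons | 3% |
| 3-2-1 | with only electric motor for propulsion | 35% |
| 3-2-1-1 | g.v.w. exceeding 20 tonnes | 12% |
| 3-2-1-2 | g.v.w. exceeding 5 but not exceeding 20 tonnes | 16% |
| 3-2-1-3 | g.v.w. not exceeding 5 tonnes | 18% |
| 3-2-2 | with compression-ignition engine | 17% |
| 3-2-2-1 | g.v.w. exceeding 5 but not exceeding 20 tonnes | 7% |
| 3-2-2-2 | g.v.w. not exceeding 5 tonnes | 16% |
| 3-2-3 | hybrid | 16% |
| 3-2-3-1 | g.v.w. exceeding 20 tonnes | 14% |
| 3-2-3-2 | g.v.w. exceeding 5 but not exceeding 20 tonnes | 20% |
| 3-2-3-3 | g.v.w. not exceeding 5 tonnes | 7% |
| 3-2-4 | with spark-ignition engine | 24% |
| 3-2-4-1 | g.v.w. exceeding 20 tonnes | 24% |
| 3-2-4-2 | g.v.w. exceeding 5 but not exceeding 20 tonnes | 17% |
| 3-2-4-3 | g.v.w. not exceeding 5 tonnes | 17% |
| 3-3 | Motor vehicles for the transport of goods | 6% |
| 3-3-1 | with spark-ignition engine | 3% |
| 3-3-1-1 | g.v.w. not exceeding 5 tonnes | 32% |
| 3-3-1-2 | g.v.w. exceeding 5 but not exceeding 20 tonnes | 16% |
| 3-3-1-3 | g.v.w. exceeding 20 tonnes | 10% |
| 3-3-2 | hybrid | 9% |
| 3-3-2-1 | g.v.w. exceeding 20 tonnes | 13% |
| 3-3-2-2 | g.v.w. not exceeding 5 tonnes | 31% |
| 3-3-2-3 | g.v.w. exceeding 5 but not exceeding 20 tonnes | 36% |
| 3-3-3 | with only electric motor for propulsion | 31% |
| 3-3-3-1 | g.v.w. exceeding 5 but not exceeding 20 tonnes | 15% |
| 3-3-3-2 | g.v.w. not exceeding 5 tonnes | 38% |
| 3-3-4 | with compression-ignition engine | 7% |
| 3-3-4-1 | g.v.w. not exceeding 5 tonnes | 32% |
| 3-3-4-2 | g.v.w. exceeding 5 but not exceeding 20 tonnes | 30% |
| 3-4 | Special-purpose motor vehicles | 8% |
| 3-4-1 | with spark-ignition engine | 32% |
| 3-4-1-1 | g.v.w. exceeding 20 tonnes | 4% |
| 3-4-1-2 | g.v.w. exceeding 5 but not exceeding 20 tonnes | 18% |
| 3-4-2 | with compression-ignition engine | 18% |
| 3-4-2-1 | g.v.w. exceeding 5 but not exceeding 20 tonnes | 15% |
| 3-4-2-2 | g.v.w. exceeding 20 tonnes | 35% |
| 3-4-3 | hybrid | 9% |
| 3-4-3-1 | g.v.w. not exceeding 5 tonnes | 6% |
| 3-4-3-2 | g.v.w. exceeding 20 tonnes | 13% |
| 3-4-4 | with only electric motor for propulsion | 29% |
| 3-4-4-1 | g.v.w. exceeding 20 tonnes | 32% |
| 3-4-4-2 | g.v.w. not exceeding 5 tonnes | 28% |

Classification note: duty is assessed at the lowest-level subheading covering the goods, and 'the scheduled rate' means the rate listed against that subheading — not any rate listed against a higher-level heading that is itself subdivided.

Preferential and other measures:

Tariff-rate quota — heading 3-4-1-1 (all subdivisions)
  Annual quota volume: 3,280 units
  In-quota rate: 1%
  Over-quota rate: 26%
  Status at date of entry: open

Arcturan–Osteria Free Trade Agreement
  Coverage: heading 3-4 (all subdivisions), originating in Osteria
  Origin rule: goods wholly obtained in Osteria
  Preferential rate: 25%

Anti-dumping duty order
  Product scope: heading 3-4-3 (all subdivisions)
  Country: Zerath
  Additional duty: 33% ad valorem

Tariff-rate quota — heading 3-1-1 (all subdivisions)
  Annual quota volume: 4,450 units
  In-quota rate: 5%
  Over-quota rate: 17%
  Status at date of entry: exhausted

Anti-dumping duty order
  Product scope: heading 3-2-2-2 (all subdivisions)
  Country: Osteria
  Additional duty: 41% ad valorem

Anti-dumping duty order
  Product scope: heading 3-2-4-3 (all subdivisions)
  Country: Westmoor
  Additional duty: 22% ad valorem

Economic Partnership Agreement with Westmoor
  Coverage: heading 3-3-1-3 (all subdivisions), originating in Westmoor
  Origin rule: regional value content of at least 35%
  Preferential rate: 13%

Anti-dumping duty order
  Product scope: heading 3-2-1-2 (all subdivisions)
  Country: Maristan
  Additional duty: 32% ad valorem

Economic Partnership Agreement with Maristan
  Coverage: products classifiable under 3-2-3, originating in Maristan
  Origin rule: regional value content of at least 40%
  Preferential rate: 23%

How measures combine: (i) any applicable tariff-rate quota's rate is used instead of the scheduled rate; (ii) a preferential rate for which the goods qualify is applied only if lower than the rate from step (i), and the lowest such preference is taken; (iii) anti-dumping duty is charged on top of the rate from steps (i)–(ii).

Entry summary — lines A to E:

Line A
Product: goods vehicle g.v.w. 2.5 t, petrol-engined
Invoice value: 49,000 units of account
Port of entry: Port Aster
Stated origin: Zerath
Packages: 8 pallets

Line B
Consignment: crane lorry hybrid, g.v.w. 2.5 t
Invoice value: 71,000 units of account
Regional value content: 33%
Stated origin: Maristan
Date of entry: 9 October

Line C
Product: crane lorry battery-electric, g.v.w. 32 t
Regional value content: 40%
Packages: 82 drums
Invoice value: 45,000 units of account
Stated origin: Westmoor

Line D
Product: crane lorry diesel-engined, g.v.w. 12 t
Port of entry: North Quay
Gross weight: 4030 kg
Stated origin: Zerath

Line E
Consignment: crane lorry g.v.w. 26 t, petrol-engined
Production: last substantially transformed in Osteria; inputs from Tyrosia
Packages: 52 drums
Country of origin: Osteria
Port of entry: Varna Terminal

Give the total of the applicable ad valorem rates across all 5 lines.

Line A: goods vehicle → 3-3; petrol-engined → 3-3-1; g.v.w. 2.5 t → 3-3-1-1. Scheduled 32%. No special measure applies. → 32%.
Line B: crane lorry → 3-4; hybrid → 3-4-3; g.v.w. 2.5 t → 3-4-3-1. Scheduled 6%. Maristan agreement on 3-2-3: 3-4-3-1 not covered. → 6%.
Line C: crane lorry → 3-4; battery-electric → 3-4-4; g.v.w. 32 t → 3-4-4-1. Scheduled 32%. Westmoor agreement on 3-3-1-3: 3-4-4-1 not covered. → 32%.
Line D: crane lorry → 3-4; diesel-engined → 3-4-2; g.v.w. 12 t → 3-4-2-1. Scheduled 15%. No special measure applies. → 15%.
Line E: crane lorry → 3-4; petrol-engined → 3-4-1; g.v.w. 26 t → 3-4-1-1. Scheduled 4%. quota on 3-4-1-1 open → in-quota 1%; Osteria agreement on 3-4: not wholly obtained. → 1%.
Sum: 32% + 6% + 32% + 15% + 1% = 86%.

86%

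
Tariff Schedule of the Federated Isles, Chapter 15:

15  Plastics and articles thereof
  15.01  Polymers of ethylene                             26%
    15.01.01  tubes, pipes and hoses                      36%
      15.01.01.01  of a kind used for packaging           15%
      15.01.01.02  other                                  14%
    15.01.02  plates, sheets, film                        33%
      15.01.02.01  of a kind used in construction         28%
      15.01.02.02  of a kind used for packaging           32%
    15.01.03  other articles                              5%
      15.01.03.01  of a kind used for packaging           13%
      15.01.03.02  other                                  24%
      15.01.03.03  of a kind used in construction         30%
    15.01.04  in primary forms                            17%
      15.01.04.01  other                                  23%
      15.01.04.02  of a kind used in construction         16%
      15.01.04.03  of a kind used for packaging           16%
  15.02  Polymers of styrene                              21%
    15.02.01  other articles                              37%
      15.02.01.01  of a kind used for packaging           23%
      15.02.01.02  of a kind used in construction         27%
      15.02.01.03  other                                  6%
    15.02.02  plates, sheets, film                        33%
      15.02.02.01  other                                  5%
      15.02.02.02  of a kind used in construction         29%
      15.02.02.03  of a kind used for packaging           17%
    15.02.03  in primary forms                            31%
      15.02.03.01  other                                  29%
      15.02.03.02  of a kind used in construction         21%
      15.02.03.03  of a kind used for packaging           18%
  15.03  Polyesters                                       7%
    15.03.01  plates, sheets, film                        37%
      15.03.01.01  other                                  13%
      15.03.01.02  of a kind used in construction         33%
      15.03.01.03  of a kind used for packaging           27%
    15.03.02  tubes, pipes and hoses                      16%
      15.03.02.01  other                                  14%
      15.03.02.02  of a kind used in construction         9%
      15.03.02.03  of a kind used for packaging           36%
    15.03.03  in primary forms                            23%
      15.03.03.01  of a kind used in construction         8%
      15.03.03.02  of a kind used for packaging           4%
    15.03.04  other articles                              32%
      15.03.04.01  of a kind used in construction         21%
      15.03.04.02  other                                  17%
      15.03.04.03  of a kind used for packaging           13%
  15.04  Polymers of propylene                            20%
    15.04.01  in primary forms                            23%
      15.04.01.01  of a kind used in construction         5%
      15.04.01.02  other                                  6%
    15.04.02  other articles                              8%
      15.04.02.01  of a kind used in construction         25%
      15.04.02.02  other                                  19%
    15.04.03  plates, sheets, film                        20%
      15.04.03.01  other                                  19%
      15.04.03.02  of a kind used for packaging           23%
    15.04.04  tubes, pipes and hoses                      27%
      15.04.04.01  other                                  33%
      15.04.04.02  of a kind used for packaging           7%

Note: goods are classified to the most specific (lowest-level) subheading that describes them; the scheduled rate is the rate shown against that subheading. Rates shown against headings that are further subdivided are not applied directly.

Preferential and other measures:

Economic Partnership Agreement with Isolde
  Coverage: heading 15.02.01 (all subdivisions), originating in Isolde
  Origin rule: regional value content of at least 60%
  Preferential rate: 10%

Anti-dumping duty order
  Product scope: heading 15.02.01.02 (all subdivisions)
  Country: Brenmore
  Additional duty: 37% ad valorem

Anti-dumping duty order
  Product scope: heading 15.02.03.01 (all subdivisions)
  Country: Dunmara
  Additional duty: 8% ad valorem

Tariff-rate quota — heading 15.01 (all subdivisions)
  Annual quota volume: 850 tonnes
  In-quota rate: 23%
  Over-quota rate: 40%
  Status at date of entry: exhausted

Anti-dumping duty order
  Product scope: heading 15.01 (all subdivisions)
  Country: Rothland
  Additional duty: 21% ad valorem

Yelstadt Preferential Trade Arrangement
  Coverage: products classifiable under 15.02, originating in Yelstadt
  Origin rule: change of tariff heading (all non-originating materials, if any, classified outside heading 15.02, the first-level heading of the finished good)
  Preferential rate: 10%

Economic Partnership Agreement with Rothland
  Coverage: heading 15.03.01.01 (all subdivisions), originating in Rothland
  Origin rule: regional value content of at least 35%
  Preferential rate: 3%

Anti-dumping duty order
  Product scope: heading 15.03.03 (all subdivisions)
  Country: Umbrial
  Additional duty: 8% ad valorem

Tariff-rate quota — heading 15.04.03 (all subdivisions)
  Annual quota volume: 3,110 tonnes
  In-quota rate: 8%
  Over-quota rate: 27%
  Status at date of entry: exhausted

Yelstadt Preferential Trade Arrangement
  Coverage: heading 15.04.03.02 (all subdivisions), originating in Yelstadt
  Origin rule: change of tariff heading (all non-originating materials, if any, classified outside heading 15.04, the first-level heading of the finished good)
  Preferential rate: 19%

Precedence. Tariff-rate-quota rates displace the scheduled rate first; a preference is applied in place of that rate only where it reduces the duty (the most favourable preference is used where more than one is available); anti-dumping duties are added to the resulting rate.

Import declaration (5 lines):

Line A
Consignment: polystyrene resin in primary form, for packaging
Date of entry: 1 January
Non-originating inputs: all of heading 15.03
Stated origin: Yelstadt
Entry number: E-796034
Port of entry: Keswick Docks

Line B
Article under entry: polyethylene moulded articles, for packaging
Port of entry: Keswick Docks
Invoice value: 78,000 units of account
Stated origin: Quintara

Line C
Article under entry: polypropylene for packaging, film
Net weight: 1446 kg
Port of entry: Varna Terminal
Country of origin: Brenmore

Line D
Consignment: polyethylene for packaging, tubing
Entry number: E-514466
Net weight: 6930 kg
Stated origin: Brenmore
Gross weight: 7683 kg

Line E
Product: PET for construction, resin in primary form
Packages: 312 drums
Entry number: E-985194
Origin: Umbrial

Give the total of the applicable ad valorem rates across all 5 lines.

133%

Line A: polystyrene → 15.02; resin in primary form → 15.02.03; for packaging → 15.02.03.03. Scheduled 18%. Yelstadt agreement on 15.02: CTH met → 10% available; Yelstadt agreement on 15.04.03.02: 15.02.03.03 not covered; preferential 10%. → 10%.
Line B: polyethylene → 15.01; moulded articles → 15.01.03; for packaging → 15.01.03.01. Scheduled 13%. quota on 15.01 exhausted → over-quota 40%. → 40%.
Line C: polypropylene → 15.04; film → 15.04.03; for packaging → 15.04.03.02. Scheduled 23%. quota on 15.04.03 exhausted → over-quota 27%. → 27%.
Line D: polyethylene → 15.01; tubing → 15.01.01; for packaging → 15.01.01.01. Scheduled 15%. quota on 15.01 exhausted → over-quota 40%. → 40%.
Line E: PET → 15.03; resin in primary form → 15.03.03; for construction → 15.03.03.01. Scheduled 8%. anti-dumping (Umbrial, 15.03.03): +8%; total 8% + 8% = 16%. → 16%.
Sum: 10% + 40% + 27% + 40% + 16% = 133%.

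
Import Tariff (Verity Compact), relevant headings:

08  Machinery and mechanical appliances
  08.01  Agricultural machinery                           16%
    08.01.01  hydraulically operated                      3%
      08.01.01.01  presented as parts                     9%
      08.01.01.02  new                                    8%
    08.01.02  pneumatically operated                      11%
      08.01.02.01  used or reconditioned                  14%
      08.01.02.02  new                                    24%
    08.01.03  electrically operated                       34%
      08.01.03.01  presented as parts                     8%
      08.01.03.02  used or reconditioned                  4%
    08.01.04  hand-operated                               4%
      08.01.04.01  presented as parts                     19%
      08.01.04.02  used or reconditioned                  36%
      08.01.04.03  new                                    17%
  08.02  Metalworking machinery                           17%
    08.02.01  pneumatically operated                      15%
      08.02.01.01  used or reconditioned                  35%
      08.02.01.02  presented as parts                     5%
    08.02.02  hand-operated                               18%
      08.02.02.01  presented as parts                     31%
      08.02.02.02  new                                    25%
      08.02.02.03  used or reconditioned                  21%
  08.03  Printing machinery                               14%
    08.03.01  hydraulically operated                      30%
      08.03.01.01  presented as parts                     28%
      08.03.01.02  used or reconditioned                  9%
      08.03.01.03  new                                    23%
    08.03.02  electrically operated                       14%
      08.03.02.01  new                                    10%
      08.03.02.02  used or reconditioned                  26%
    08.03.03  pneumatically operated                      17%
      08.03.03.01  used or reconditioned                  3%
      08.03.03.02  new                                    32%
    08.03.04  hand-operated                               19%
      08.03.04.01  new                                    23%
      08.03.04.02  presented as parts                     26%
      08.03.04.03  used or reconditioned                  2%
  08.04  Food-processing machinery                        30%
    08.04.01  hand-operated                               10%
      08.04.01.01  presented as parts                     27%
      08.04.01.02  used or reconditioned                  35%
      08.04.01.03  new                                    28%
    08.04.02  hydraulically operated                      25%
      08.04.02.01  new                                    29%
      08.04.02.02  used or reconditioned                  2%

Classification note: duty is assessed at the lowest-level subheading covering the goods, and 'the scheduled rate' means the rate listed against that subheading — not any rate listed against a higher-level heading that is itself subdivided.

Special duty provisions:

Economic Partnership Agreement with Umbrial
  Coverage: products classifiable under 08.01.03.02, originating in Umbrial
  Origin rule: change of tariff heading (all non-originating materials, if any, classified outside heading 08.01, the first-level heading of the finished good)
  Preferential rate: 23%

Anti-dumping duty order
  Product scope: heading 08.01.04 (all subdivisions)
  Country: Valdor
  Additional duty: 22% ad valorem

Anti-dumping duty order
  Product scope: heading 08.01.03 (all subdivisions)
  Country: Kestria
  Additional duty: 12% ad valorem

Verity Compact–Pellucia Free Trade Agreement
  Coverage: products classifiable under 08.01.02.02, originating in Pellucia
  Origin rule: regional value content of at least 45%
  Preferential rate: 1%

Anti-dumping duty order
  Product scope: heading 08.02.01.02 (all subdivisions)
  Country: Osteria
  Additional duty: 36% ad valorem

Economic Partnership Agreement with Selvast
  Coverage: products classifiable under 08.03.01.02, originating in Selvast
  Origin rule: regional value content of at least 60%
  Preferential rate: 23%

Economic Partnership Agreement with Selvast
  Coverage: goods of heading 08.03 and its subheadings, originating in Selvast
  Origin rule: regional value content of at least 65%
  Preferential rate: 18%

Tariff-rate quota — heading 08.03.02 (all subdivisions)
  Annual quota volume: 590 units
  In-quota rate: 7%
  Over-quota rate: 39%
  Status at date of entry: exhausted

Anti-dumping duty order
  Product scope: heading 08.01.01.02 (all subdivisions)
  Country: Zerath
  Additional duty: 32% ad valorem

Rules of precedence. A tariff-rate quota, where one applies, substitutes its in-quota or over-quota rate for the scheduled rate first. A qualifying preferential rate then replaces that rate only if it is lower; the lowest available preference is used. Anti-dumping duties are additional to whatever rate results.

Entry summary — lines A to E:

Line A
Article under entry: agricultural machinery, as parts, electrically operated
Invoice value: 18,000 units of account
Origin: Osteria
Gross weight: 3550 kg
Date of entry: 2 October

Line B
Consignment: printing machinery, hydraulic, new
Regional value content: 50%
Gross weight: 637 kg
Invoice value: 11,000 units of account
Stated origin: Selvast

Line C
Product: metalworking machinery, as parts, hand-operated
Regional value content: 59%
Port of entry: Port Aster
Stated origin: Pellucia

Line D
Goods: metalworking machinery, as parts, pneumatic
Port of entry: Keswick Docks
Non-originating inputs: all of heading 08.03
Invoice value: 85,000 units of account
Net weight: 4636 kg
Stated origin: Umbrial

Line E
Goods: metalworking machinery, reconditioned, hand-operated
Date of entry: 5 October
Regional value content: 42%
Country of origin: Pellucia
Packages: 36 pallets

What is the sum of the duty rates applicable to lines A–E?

88%

Line A: agricultural → 08.01; electrically operated → 08.01.03; as parts → 08.01.03.01. Scheduled 8%. No special measure applies. → 8%.
Line B: printing → 08.03; hydraulic → 08.03.01; new → 08.03.01.03. Scheduled 23%. Selvast agreement on 08.03.01.02: 08.03.01.03 not covered; Selvast agreement on 08.03: RVC < 65%. → 23%.
Line C: metalworking → 08.02; hand-operated → 08.02.02; as parts → 08.02.02.01. Scheduled 31%. Pellucia agreement on 08.01.02.02: 08.02.02.01 not covered. → 31%.
Line D: metalworking → 08.02; pneumatic → 08.02.01; as parts → 08.02.01.02. Scheduled 5%. Umbrial agreement on 08.01.03.02: 08.02.01.02 not covered. → 5%.
Line E: metalworking → 08.02; hand-operated → 08.02.02; reconditioned → 08.02.02.03. Scheduled 21%. Pellucia agreement on 08.01.02.02: 08.02.02.03 not covered. → 21%.
Sum: 8% + 23% + 31% + 5% + 21% = 88%.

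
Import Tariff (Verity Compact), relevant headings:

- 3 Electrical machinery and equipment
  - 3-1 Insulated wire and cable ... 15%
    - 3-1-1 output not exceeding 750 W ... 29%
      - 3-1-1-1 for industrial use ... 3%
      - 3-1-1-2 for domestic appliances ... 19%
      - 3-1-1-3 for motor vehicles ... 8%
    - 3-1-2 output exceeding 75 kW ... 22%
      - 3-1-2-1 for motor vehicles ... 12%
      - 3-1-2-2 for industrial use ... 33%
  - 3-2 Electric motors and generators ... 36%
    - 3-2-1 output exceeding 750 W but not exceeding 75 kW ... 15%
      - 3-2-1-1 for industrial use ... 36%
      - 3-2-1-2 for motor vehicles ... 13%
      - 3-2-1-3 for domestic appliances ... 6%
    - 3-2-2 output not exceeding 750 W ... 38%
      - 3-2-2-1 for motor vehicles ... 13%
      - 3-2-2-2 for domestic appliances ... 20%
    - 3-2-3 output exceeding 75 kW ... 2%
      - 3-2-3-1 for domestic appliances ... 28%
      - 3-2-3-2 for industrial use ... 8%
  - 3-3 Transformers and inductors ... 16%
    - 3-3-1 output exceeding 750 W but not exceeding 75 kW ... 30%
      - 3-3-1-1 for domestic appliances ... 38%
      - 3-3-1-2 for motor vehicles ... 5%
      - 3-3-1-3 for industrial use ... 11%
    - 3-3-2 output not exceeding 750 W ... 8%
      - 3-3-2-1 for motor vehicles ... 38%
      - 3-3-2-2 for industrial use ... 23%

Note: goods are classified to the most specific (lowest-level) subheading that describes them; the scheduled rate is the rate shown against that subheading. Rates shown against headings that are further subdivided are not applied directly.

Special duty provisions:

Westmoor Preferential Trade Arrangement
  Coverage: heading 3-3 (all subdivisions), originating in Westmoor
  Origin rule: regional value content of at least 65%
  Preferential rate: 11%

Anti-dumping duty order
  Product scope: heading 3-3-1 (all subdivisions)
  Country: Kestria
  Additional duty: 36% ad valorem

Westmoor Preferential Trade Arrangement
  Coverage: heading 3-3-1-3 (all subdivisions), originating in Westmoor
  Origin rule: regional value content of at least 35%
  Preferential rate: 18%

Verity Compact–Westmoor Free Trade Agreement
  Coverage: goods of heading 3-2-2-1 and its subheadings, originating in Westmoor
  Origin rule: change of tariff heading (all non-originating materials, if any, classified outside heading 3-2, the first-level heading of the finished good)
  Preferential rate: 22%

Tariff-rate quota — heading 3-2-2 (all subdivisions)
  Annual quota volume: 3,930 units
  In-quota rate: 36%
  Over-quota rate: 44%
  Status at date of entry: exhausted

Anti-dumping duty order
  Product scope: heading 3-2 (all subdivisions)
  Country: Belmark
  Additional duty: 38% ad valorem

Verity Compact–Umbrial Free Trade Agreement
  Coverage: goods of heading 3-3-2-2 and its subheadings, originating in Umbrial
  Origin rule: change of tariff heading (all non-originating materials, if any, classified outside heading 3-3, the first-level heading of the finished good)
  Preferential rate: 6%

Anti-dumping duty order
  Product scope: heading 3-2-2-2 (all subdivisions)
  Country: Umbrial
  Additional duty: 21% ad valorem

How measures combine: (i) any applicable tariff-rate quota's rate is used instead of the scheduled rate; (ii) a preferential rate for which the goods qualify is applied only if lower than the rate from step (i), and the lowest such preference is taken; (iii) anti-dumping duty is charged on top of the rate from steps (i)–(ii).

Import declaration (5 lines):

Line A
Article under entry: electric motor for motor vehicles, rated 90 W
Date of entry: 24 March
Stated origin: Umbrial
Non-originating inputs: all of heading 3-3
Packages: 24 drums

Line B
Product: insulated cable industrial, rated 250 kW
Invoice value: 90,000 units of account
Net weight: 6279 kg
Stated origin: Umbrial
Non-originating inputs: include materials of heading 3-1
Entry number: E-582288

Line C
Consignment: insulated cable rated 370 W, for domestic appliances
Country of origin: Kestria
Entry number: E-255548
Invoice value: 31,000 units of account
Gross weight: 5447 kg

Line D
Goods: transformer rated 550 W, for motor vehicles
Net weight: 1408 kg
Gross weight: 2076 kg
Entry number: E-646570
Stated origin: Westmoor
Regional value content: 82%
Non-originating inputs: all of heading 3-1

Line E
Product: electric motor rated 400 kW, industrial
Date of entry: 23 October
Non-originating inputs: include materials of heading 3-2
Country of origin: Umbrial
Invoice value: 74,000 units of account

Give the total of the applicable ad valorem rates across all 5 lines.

115%

Line A: electric motor → 3-2; rated 90 W → 3-2-2; for motor vehicles → 3-2-2-1. Scheduled 13%. quota on 3-2-2 exhausted → over-quota 44%; Umbrial agreement on 3-3-2-2: 3-2-2-1 not covered. → 44%.
Line B: insulated cable → 3-1; rated 250 kW → 3-1-2; industrial → 3-1-2-2. Scheduled 33%. Umbrial agreement on 3-3-2-2: 3-1-2-2 not covered. → 33%.
Line C: insulated cable → 3-1; rated 370 W → 3-1-1; for domestic appliances → 3-1-1-2. Scheduled 19%. No special measure applies. → 19%.
Line D: transformer → 3-3; rated 550 W → 3-3-2; for motor vehicles → 3-3-2-1. Scheduled 38%. Westmoor agreement on 3-3: RVC ≥ 65% → 11% available; Westmoor agreement on 3-3-1-3: 3-3-2-1 not covered; Westmoor agreement on 3-2-2-1: 3-3-2-1 not covered; preferential 11%. → 11%.
Line E: electric motor → 3-2; rated 400 kW → 3-2-3; industrial → 3-2-3-2. Scheduled 8%. Umbrial agreement on 3-3-2-2: 3-2-3-2 not covered. → 8%.
Sum: 44% + 33% + 19% + 11% + 8% = 115%.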